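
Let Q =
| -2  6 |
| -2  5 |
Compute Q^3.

tr Q = 3 and det Q = 2, so the characteristic polynomial is λ² − (3)λ + (2) with roots 2 and 1.
Eigenvectors give P = [[-3, 2], [-2, 1]] with P⁻¹ = [[1, -2], [2, -3]], and Q = P·diag(2, 1)·P⁻¹.
Then Q^3 = P·diag(8, 1)·P⁻¹ = [[-24, 2], [-16, 1]] · [[1, -2], [2, -3]] = [[-20, 42], [-14, 29]].

[[-20, 42], [-14, 29]]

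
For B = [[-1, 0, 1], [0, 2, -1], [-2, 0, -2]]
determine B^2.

[[-1, 0, -3], [2, 4, 0], [6, 0, 2]]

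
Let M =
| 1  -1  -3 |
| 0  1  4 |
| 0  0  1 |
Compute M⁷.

M = I + N where N = [[0, -1, -3], [0, 0, 4], [0, 0, 0]] is strictly upper-triangular, so N³ = 0.
(I + N)⁷ = I + 7·N + 21·N² = [[1, -7, -105], [0, 1, 28], [0, 0, 1]].

[[1, -7, -105], [0, 1, 28], [0, 0, 1]]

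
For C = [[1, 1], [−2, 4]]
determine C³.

C² = [[−1, 5], [−10, 14]]
C³ = [[−11, 19], [−38, 46]]

[[−11, 19], [−38, 46]]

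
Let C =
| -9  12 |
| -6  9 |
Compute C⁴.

[[81, 0], [0, 81]]

tr C = 0 and det C = -9, so the characteristic polynomial is λ² − (0)λ + (-9) with roots -3 and 3.
Eigenvectors give P = [[2, 1], [1, 1]] with P⁻¹ = [[1, -1], [-1, 2]], and C = P·diag(-3, 3)·P⁻¹.
Then C⁴ = P·diag(81, 81)·P⁻¹ = [[162, 81], [81, 81]] · [[1, -1], [-1, 2]] = [[81, 0], [0, 81]].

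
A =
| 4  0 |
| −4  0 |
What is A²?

[[16, 0], [−16, 0]]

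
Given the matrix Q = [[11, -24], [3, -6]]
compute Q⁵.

tr Q = 5 and det Q = 6, so the characteristic polynomial is λ² − (5)λ + (6) with roots 3 and 2.
Eigenvectors give P = [[3, -8], [1, -3]] with P⁻¹ = [[3, -8], [1, -3]], and Q = P·diag(3, 2)·P⁻¹.
Then Q⁵ = P·diag(243, 32)·P⁻¹ = [[729, -256], [243, -96]] · [[3, -8], [1, -3]] = [[1931, -5064], [633, -1656]].

[[1931, -5064], [633, -1656]]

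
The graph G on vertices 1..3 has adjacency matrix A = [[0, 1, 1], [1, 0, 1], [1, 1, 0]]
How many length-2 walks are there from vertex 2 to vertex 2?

2

The number of length-2 walks from vertex 2 to vertex 2 is entry (2,2) of A², where A is the adjacency matrix.
A² = [[2, 1, 1], [1, 2, 1], [1, 1, 2]]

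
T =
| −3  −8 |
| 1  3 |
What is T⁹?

T² = I (check: tr T = 0 and det T = −1), so T⁹ = T since 9 is odd.

[[−3, −8], [1, 3]]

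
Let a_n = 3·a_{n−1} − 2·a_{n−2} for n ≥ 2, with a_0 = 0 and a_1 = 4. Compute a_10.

4092

With companion matrix M = [[3, −2], [1, 0]], [a_n, a_{n−1}]ᵀ = M·[a_{n−1}, a_{n−2}]ᵀ, so [a_10, a_9]ᵀ = M⁹·[a_1, a_0]ᵀ.
M⁹ = [[1023, −1022], [511, −510]], giving [a_10, a_9]ᵀ = [[4092], [2044]].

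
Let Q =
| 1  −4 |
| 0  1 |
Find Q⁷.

[[1, −28], [0, 1]]

Q = I + N where N = [[0, −4], [0, 0]] is strictly upper-triangular, so N² = 0.
(I + N)⁷ = I + 7·N = [[1, −28], [0, 1]].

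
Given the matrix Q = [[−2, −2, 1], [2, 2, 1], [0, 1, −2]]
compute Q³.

[[2, −4, 13], [2, 4, −3], [−4, 1, −8]]

Q² = [[0, 1, −6], [0, 1, 2], [2, 0, 5]]
Q³ = [[2, −4, 13], [2, 4, −3], [−4, 1, −8]]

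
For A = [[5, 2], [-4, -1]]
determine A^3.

[[53, 26], [-52, -25]]

tr A = 4 and det A = 3, so the characteristic polynomial is λ² − (4)λ + (3) with roots 1 and 3.
Eigenvectors give P = [[-1, 1], [2, -1]] with P⁻¹ = [[1, 1], [2, 1]], and A = P·diag(1, 3)·P⁻¹.
Then A^3 = P·diag(1, 27)·P⁻¹ = [[-1, 27], [2, -27]] · [[1, 1], [2, 1]] = [[53, 26], [-52, -25]].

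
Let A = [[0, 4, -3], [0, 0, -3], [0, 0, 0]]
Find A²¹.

A is strictly triangular, hence nilpotent: A³ = 0, so A²¹ = 0.

[[0, 0, 0], [0, 0, 0], [0, 0, 0]]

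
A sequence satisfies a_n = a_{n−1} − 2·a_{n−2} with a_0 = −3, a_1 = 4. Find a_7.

With companion matrix B = [[1, −2], [1, 0]], [a_n, a_{n−1}]ᵀ = B·[a_{n−1}, a_{n−2}]ᵀ, so [a_7, a_6]ᵀ = B^6·[a_1, a_0]ᵀ.
B^6 = [[7, −10], [5, 2]], giving [a_7, a_6]ᵀ = [[58], [14]].

58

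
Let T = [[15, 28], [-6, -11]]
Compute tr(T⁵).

244

tr T = 4 and det T = 3, so the characteristic polynomial is λ² − (4)λ + (3) with roots 1 and 3.
Eigenvectors give P = [[-2, 7], [1, -3]] with P⁻¹ = [[3, 7], [1, 2]], and T = P·diag(1, 3)·P⁻¹.
Then T⁵ = P·diag(1, 243)·P⁻¹ = [[-2, 1701], [1, -729]] · [[3, 7], [1, 2]] = [[1695, 3388], [-726, -1451]].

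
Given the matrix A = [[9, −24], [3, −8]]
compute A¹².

[[9, −24], [3, −8]]

A² = A (a projection; rank 1, trace 1), so A¹² = A.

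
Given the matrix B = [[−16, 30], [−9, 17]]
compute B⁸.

[[−1274, 2550], [−765, 1531]]

tr B = 1 and det B = −2, so the characteristic polynomial is λ² − (1)λ + (−2) with roots −1 and 2.
Eigenvectors give P = [[−2, 5], [−1, 3]] with P⁻¹ = [[−3, 5], [−1, 2]], and B = P·diag(−1, 2)·P⁻¹.
Then B⁸ = P·diag(1, 256)·P⁻¹ = [[−2, 1280], [−1, 768]] · [[−3, 5], [−1, 2]] = [[−1274, 2550], [−765, 1531]].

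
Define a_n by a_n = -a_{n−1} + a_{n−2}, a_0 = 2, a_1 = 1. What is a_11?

With companion matrix A = [[-1, 1], [1, 0]], [a_n, a_{n−1}]ᵀ = A·[a_{n−1}, a_{n−2}]ᵀ, so [a_11, a_10]ᵀ = A¹⁰·[a_1, a_0]ᵀ.
A¹⁰ = [[89, -55], [-55, 34]], giving [a_11, a_10]ᵀ = [[-21], [13]].

-21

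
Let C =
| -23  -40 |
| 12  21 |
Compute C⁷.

tr C = -2 and det C = -3, so the characteristic polynomial is λ² − (-2)λ + (-3) with roots -3 and 1.
Eigenvectors give P = [[-2, -5], [1, 3]] with P⁻¹ = [[-3, -5], [1, 2]], and C = P·diag(-3, 1)·P⁻¹.
Then C⁷ = P·diag(-2187, 1)·P⁻¹ = [[4374, -5], [-2187, 3]] · [[-3, -5], [1, 2]] = [[-13127, -21880], [6564, 10941]].

[[-13127, -21880], [6564, 10941]]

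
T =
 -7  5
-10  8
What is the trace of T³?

tr T = 1 and det T = -6, so the characteristic polynomial is λ² − (1)λ + (-6) with roots -2 and 3.
Eigenvectors give P = [[1, -1], [1, -2]] with P⁻¹ = [[2, -1], [1, -1]], and T = P·diag(-2, 3)·P⁻¹.
Then T³ = P·diag(-8, 27)·P⁻¹ = [[-8, -27], [-8, -54]] · [[2, -1], [1, -1]] = [[-43, 35], [-70, 62]].

19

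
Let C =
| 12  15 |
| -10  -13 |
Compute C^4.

tr C = -1 and det C = -6, so the characteristic polynomial is λ² − (-1)λ + (-6) with roots 2 and -3.
Eigenvectors give P = [[3, 1], [-2, -1]] with P⁻¹ = [[1, 1], [-2, -3]], and C = P·diag(2, -3)·P⁻¹.
Then C^4 = P·diag(16, 81)·P⁻¹ = [[48, 81], [-32, -81]] · [[1, 1], [-2, -3]] = [[-114, -195], [130, 211]].

[[-114, -195], [130, 211]]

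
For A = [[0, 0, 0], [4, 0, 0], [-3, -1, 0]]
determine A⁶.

A is strictly triangular, hence nilpotent: A³ = 0, so A⁶ = 0.

[[0, 0, 0], [0, 0, 0], [0, 0, 0]]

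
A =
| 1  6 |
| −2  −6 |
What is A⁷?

[[6049, 12354], [−4118, −8364]]

tr A = −5 and det A = 6, so the characteristic polynomial is λ² − (−5)λ + (6) with roots −2 and −3.
Eigenvectors give P = [[−2, −3], [1, 2]] with P⁻¹ = [[−2, −3], [1, 2]], and A = P·diag(−2, −3)·P⁻¹.
Then A⁷ = P·diag(−128, −2187)·P⁻¹ = [[256, 6561], [−128, −4374]] · [[−2, −3], [1, 2]] = [[6049, 12354], [−4118, −8364]].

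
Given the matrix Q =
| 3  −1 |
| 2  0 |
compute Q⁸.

[[511, −255], [510, −254]]

tr Q = 3 and det Q = 2, so the characteristic polynomial is λ² − (3)λ + (2) with roots 2 and 1.
Eigenvectors give P = [[1, −1], [1, −2]] with P⁻¹ = [[2, −1], [1, −1]], and Q = P·diag(2, 1)·P⁻¹.
Then Q⁸ = P·diag(256, 1)·P⁻¹ = [[256, −1], [256, −2]] · [[2, −1], [1, −1]] = [[511, −255], [510, −254]].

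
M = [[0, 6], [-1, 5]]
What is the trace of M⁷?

tr M = 5 and det M = 6, so the characteristic polynomial is λ² − (5)λ + (6) with roots 3 and 2.
Eigenvectors give P = [[-2, 3], [-1, 1]] with P⁻¹ = [[1, -3], [1, -2]], and M = P·diag(3, 2)·P⁻¹.
Then M⁷ = P·diag(2187, 128)·P⁻¹ = [[-4374, 384], [-2187, 128]] · [[1, -3], [1, -2]] = [[-3990, 12354], [-2059, 6305]].

2315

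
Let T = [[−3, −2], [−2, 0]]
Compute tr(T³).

−63

T² = [[13, 6], [6, 4]]
T³ = [[−51, −26], [−26, −12]]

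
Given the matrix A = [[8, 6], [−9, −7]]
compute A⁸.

[[766, 510], [−765, −509]]

tr A = 1 and det A = −2, so the characteristic polynomial is λ² − (1)λ + (−2) with roots 2 and −1.
Eigenvectors give P = [[−1, −2], [1, 3]] with P⁻¹ = [[−3, −2], [1, 1]], and A = P·diag(2, −1)·P⁻¹.
Then A⁸ = P·diag(256, 1)·P⁻¹ = [[−256, −2], [256, 3]] · [[−3, −2], [1, 1]] = [[766, 510], [−765, −509]].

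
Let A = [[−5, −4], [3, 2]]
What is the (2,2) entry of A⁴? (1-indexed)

tr A = −3 and det A = 2, so the characteristic polynomial is λ² − (−3)λ + (2) with roots −2 and −1.
Eigenvectors give P = [[4, −1], [−3, 1]] with P⁻¹ = [[1, 1], [3, 4]], and A = P·diag(−2, −1)·P⁻¹.
Then A⁴ = P·diag(16, 1)·P⁻¹ = [[64, −1], [−48, 1]] · [[1, 1], [3, 4]] = [[61, 60], [−45, −44]].

−44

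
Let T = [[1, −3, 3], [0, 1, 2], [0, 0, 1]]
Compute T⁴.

T = I + N where N = [[0, −3, 3], [0, 0, 2], [0, 0, 0]] is strictly upper-triangular, so N³ = 0.
(I + N)⁴ = I + 4·N + 6·N² = [[1, −12, −24], [0, 1, 8], [0, 0, 1]].

[[1, −12, −24], [0, 1, 8], [0, 0, 1]]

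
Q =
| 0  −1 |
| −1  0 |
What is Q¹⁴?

[[1, 0], [0, 1]]

Q² = I (check: tr Q = 0 and det Q = −1), so Q¹⁴ = I since 14 is even.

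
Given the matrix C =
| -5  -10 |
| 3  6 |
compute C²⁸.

[[-5, -10], [3, 6]]

C² = C (a projection; rank 1, trace 1), so C²⁸ = C.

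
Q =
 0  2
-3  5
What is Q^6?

tr Q = 5 and det Q = 6, so the characteristic polynomial is λ² − (5)λ + (6) with roots 2 and 3.
Eigenvectors give P = [[1, -2], [1, -3]] with P⁻¹ = [[3, -2], [1, -1]], and Q = P·diag(2, 3)·P⁻¹.
Then Q^6 = P·diag(64, 729)·P⁻¹ = [[64, -1458], [64, -2187]] · [[3, -2], [1, -1]] = [[-1266, 1330], [-1995, 2059]].

[[-1266, 1330], [-1995, 2059]]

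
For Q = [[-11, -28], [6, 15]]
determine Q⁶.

[[-4367, -10192], [2184, 5097]]

tr Q = 4 and det Q = 3, so the characteristic polynomial is λ² − (4)λ + (3) with roots 3 and 1.
Eigenvectors give P = [[-2, 7], [1, -3]] with P⁻¹ = [[3, 7], [1, 2]], and Q = P·diag(3, 1)·P⁻¹.
Then Q⁶ = P·diag(729, 1)·P⁻¹ = [[-1458, 7], [729, -3]] · [[3, 7], [1, 2]] = [[-4367, -10192], [2184, 5097]].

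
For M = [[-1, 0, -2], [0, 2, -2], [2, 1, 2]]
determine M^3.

M^2 = [[-3, -2, -2], [-4, 2, -8], [2, 4, -2]]
M^3 = [[-1, -6, 6], [-12, -4, -12], [-6, 6, -16]]

[[-1, -6, 6], [-12, -4, -12], [-6, 6, -16]]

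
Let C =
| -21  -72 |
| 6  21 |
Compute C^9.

[[-137781, -472392], [39366, 137781]]

tr C = 0 and det C = -9, so the characteristic polynomial is λ² − (0)λ + (-9) with roots -3 and 3.
Eigenvectors give P = [[4, -3], [-1, 1]] with P⁻¹ = [[1, 3], [1, 4]], and C = P·diag(-3, 3)·P⁻¹.
Then C^9 = P·diag(-19683, 19683)·P⁻¹ = [[-78732, -59049], [19683, 19683]] · [[1, 3], [1, 4]] = [[-137781, -472392], [39366, 137781]].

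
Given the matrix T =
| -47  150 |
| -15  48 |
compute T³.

tr T = 1 and det T = -6, so the characteristic polynomial is λ² − (1)λ + (-6) with roots -2 and 3.
Eigenvectors give P = [[10, 3], [3, 1]] with P⁻¹ = [[1, -3], [-3, 10]], and T = P·diag(-2, 3)·P⁻¹.
Then T³ = P·diag(-8, 27)·P⁻¹ = [[-80, 81], [-24, 27]] · [[1, -3], [-3, 10]] = [[-323, 1050], [-105, 342]].

[[-323, 1050], [-105, 342]]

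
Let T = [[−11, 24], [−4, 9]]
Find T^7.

tr T = −2 and det T = −3, so the characteristic polynomial is λ² − (−2)λ + (−3) with roots −3 and 1.
Eigenvectors give P = [[3, −2], [1, −1]] with P⁻¹ = [[1, −2], [1, −3]], and T = P·diag(−3, 1)·P⁻¹.
Then T^7 = P·diag(−2187, 1)·P⁻¹ = [[−6561, −2], [−2187, −1]] · [[1, −2], [1, −3]] = [[−6563, 13128], [−2188, 4377]].

[[−6563, 13128], [−2188, 4377]]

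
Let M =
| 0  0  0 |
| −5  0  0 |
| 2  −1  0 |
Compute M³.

M is strictly triangular, hence nilpotent: M³ = 0, so M³ = 0.

[[0, 0, 0], [0, 0, 0], [0, 0, 0]]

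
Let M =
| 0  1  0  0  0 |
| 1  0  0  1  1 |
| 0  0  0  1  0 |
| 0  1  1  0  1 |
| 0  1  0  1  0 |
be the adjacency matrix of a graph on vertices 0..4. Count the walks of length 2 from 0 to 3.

The number of length-2 walks from vertex 0 to vertex 3 is entry (0,3) of M², where M is the adjacency matrix.
M² = [[1, 0, 0, 1, 1], [0, 3, 1, 1, 1], [0, 1, 1, 0, 1], [1, 1, 0, 3, 1], [1, 1, 1, 1, 2]]

1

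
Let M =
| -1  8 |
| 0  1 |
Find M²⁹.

M² = I (check: tr M = 0 and det M = -1), so M²⁹ = M since 29 is odd.

[[-1, 8], [0, 1]]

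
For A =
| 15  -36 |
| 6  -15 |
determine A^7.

tr A = 0 and det A = -9, so the characteristic polynomial is λ² − (0)λ + (-9) with roots -3 and 3.
Eigenvectors give P = [[-2, 3], [-1, 1]] with P⁻¹ = [[1, -3], [1, -2]], and A = P·diag(-3, 3)·P⁻¹.
Then A^7 = P·diag(-2187, 2187)·P⁻¹ = [[4374, 6561], [2187, 2187]] · [[1, -3], [1, -2]] = [[10935, -26244], [4374, -10935]].

[[10935, -26244], [4374, -10935]]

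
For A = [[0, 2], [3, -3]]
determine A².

[[6, -6], [-9, 15]]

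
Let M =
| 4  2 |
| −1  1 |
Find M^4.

tr M = 5 and det M = 6, so the characteristic polynomial is λ² − (5)λ + (6) with roots 2 and 3.
Eigenvectors give P = [[−1, 2], [1, −1]] with P⁻¹ = [[1, 2], [1, 1]], and M = P·diag(2, 3)·P⁻¹.
Then M^4 = P·diag(16, 81)·P⁻¹ = [[−16, 162], [16, −81]] · [[1, 2], [1, 1]] = [[146, 130], [−65, −49]].

[[146, 130], [−65, −49]]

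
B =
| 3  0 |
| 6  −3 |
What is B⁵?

[[243, 0], [486, −243]]

tr B = 0 and det B = −9, so the characteristic polynomial is λ² − (0)λ + (−9) with roots −3 and 3.
Eigenvectors give P = [[0, 1], [−1, 1]] with P⁻¹ = [[1, −1], [1, 0]], and B = P·diag(−3, 3)·P⁻¹.
Then B⁵ = P·diag(−243, 243)·P⁻¹ = [[0, 243], [243, 243]] · [[1, −1], [1, 0]] = [[243, 0], [486, −243]].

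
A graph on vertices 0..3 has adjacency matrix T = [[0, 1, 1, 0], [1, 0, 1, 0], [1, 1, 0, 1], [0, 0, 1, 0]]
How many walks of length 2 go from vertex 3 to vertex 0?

The number of length-2 walks from vertex 3 to vertex 0 is entry (3,0) of T^2, where T is the adjacency matrix.
T^2 = [[2, 1, 1, 1], [1, 2, 1, 1], [1, 1, 3, 0], [1, 1, 0, 1]]

1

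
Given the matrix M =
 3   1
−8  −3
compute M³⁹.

[[3, 1], [−8, −3]]

M² = I (check: tr M = 0 and det M = −1), so M³⁹ = M since 39 is odd.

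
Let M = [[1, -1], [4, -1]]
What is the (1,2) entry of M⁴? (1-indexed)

M² = [[-3, 0], [0, -3]]
M³ = [[-3, 3], [-12, 3]]
M⁴ = [[9, 0], [0, 9]]

0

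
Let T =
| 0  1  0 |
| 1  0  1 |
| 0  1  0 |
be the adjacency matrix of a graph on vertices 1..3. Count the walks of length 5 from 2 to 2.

The number of length-5 walks from vertex 2 to vertex 2 is entry (2,2) of T^5, where T is the adjacency matrix.
T^2 = [[1, 0, 1], [0, 2, 0], [1, 0, 1]]
T^3 = [[0, 2, 0], [2, 0, 2], [0, 2, 0]]
T^4 = [[2, 0, 2], [0, 4, 0], [2, 0, 2]]
T^5 = [[0, 4, 0], [4, 0, 4], [0, 4, 0]]

0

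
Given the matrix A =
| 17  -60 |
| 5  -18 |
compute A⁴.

tr A = -1 and det A = -6, so the characteristic polynomial is λ² − (-1)λ + (-6) with roots -3 and 2.
Eigenvectors give P = [[3, 4], [1, 1]] with P⁻¹ = [[-1, 4], [1, -3]], and A = P·diag(-3, 2)·P⁻¹.
Then A⁴ = P·diag(81, 16)·P⁻¹ = [[243, 64], [81, 16]] · [[-1, 4], [1, -3]] = [[-179, 780], [-65, 276]].

[[-179, 780], [-65, 276]]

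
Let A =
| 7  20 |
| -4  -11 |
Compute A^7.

[[8743, 21860], [-4372, -10931]]

tr A = -4 and det A = 3, so the characteristic polynomial is λ² − (-4)λ + (3) with roots -1 and -3.
Eigenvectors give P = [[5, -2], [-2, 1]] with P⁻¹ = [[1, 2], [2, 5]], and A = P·diag(-1, -3)·P⁻¹.
Then A^7 = P·diag(-1, -2187)·P⁻¹ = [[-5, 4374], [2, -2187]] · [[1, 2], [2, 5]] = [[8743, 21860], [-4372, -10931]].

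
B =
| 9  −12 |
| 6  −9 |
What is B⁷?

tr B = 0 and det B = −9, so the characteristic polynomial is λ² − (0)λ + (−9) with roots 3 and −3.
Eigenvectors give P = [[2, −1], [1, −1]] with P⁻¹ = [[1, −1], [1, −2]], and B = P·diag(3, −3)·P⁻¹.
Then B⁷ = P·diag(2187, −2187)·P⁻¹ = [[4374, 2187], [2187, 2187]] · [[1, −1], [1, −2]] = [[6561, −8748], [4374, −6561]].

[[6561, −8748], [4374, −6561]]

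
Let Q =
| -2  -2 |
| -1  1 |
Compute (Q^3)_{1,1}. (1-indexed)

-14

Q^2 = [[6, 2], [1, 3]]
Q^3 = [[-14, -10], [-5, 1]]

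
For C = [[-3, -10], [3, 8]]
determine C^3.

[[-87, -190], [57, 122]]

tr C = 5 and det C = 6, so the characteristic polynomial is λ² − (5)λ + (6) with roots 2 and 3.
Eigenvectors give P = [[-2, -5], [1, 3]] with P⁻¹ = [[-3, -5], [1, 2]], and C = P·diag(2, 3)·P⁻¹.
Then C^3 = P·diag(8, 27)·P⁻¹ = [[-16, -135], [8, 81]] · [[-3, -5], [1, 2]] = [[-87, -190], [57, 122]].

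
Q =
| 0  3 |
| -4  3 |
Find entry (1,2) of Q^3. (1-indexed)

Q^2 = [[-12, 9], [-12, -3]]
Q^3 = [[-36, -9], [12, -45]]

-9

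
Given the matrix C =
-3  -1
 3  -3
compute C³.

[[0, -24], [72, 0]]

C² = [[6, 6], [-18, 6]]
C³ = [[0, -24], [72, 0]]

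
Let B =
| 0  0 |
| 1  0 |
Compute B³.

[[0, 0], [0, 0]]

B is strictly triangular, hence nilpotent: B² = 0, so B³ = 0.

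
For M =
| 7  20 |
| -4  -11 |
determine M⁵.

[[967, 2420], [-484, -1211]]

tr M = -4 and det M = 3, so the characteristic polynomial is λ² − (-4)λ + (3) with roots -3 and -1.
Eigenvectors give P = [[-2, 5], [1, -2]] with P⁻¹ = [[2, 5], [1, 2]], and M = P·diag(-3, -1)·P⁻¹.
Then M⁵ = P·diag(-243, -1)·P⁻¹ = [[486, -5], [-243, 2]] · [[2, 5], [1, 2]] = [[967, 2420], [-484, -1211]].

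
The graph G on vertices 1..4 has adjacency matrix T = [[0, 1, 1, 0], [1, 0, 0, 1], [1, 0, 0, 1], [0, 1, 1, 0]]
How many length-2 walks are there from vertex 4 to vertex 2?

0

The number of length-2 walks from vertex 4 to vertex 2 is entry (4,2) of T², where T is the adjacency matrix.
T² = [[2, 0, 0, 2], [0, 2, 2, 0], [0, 2, 2, 0], [2, 0, 0, 2]]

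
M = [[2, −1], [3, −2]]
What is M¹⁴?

M² = I (check: tr M = 0 and det M = −1), so M¹⁴ = I since 14 is even.

[[1, 0], [0, 1]]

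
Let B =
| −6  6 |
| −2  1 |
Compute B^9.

tr B = −5 and det B = 6, so the characteristic polynomial is λ² − (−5)λ + (6) with roots −3 and −2.
Eigenvectors give P = [[2, −3], [1, −2]] with P⁻¹ = [[2, −3], [1, −2]], and B = P·diag(−3, −2)·P⁻¹.
Then B^9 = P·diag(−19683, −512)·P⁻¹ = [[−39366, 1536], [−19683, 1024]] · [[2, −3], [1, −2]] = [[−77196, 115026], [−38342, 57001]].

[[−77196, 115026], [−38342, 57001]]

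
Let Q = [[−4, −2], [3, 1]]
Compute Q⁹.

[[−1534, −1022], [1533, 1021]]

tr Q = −3 and det Q = 2, so the characteristic polynomial is λ² − (−3)λ + (2) with roots −1 and −2.
Eigenvectors give P = [[−2, −1], [3, 1]] with P⁻¹ = [[1, 1], [−3, −2]], and Q = P·diag(−1, −2)·P⁻¹.
Then Q⁹ = P·diag(−1, −512)·P⁻¹ = [[2, 512], [−3, −512]] · [[1, 1], [−3, −2]] = [[−1534, −1022], [1533, 1021]].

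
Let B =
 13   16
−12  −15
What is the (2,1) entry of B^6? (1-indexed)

2184

tr B = −2 and det B = −3, so the characteristic polynomial is λ² − (−2)λ + (−3) with roots 1 and −3.
Eigenvectors give P = [[4, 1], [−3, −1]] with P⁻¹ = [[1, 1], [−3, −4]], and B = P·diag(1, −3)·P⁻¹.
Then B^6 = P·diag(1, 729)·P⁻¹ = [[4, 729], [−3, −729]] · [[1, 1], [−3, −4]] = [[−2183, −2912], [2184, 2913]].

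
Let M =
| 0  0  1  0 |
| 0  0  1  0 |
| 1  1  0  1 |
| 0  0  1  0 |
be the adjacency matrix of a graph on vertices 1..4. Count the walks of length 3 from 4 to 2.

0

The number of length-3 walks from vertex 4 to vertex 2 is entry (4,2) of M^3, where M is the adjacency matrix.
M^2 = [[1, 1, 0, 1], [1, 1, 0, 1], [0, 0, 3, 0], [1, 1, 0, 1]]
M^3 = [[0, 0, 3, 0], [0, 0, 3, 0], [3, 3, 0, 3], [0, 0, 3, 0]]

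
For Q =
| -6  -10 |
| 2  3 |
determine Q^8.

[[1276, 2550], [-510, -1019]]

tr Q = -3 and det Q = 2, so the characteristic polynomial is λ² − (-3)λ + (2) with roots -2 and -1.
Eigenvectors give P = [[5, -2], [-2, 1]] with P⁻¹ = [[1, 2], [2, 5]], and Q = P·diag(-2, -1)·P⁻¹.
Then Q^8 = P·diag(256, 1)·P⁻¹ = [[1280, -2], [-512, 1]] · [[1, 2], [2, 5]] = [[1276, 2550], [-510, -1019]].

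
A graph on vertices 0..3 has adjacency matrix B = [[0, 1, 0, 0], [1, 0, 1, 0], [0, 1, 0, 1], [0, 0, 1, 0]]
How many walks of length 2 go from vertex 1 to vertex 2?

0

The number of length-2 walks from vertex 1 to vertex 2 is entry (1,2) of B², where B is the adjacency matrix.
B² = [[1, 0, 1, 0], [0, 2, 0, 1], [1, 0, 2, 0], [0, 1, 0, 1]]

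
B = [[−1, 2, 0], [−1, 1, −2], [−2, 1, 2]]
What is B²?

[[−1, 0, −4], [4, −3, −6], [−3, −1, 2]]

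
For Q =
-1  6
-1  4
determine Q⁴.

tr Q = 3 and det Q = 2, so the characteristic polynomial is λ² − (3)λ + (2) with roots 2 and 1.
Eigenvectors give P = [[2, 3], [1, 1]] with P⁻¹ = [[-1, 3], [1, -2]], and Q = P·diag(2, 1)·P⁻¹.
Then Q⁴ = P·diag(16, 1)·P⁻¹ = [[32, 3], [16, 1]] · [[-1, 3], [1, -2]] = [[-29, 90], [-15, 46]].

[[-29, 90], [-15, 46]]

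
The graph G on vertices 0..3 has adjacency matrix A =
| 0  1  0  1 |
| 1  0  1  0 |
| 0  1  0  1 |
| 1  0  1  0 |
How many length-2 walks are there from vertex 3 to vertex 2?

0

The number of length-2 walks from vertex 3 to vertex 2 is entry (3,2) of A^2, where A is the adjacency matrix.
A^2 = [[2, 0, 2, 0], [0, 2, 0, 2], [2, 0, 2, 0], [0, 2, 0, 2]]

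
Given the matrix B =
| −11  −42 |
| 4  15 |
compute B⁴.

[[−479, −1680], [160, 561]]

tr B = 4 and det B = 3, so the characteristic polynomial is λ² − (4)λ + (3) with roots 1 and 3.
Eigenvectors give P = [[7, −3], [−2, 1]] with P⁻¹ = [[1, 3], [2, 7]], and B = P·diag(1, 3)·P⁻¹.
Then B⁴ = P·diag(1, 81)·P⁻¹ = [[7, −243], [−2, 81]] · [[1, 3], [2, 7]] = [[−479, −1680], [160, 561]].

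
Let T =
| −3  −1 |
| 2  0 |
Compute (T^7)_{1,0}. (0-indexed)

tr T = −3 and det T = 2, so the characteristic polynomial is λ² − (−3)λ + (2) with roots −1 and −2.
Eigenvectors give P = [[−1, −1], [2, 1]] with P⁻¹ = [[1, 1], [−2, −1]], and T = P·diag(−1, −2)·P⁻¹.
Then T^7 = P·diag(−1, −128)·P⁻¹ = [[1, 128], [−2, −128]] · [[1, 1], [−2, −1]] = [[−255, −127], [254, 126]].

254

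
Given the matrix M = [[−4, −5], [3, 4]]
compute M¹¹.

M² = I (check: tr M = 0 and det M = −1), so M¹¹ = M since 11 is odd.

[[−4, −5], [3, 4]]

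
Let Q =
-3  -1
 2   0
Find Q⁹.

tr Q = -3 and det Q = 2, so the characteristic polynomial is λ² − (-3)λ + (2) with roots -2 and -1.
Eigenvectors give P = [[-1, -1], [1, 2]] with P⁻¹ = [[-2, -1], [1, 1]], and Q = P·diag(-2, -1)·P⁻¹.
Then Q⁹ = P·diag(-512, -1)·P⁻¹ = [[512, 1], [-512, -2]] · [[-2, -1], [1, 1]] = [[-1023, -511], [1022, 510]].

[[-1023, -511], [1022, 510]]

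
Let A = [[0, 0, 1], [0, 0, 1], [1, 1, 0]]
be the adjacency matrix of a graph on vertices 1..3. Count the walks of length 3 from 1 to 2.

0

The number of length-3 walks from vertex 1 to vertex 2 is entry (1,2) of A^3, where A is the adjacency matrix.
A^2 = [[1, 1, 0], [1, 1, 0], [0, 0, 2]]
A^3 = [[0, 0, 2], [0, 0, 2], [2, 2, 0]]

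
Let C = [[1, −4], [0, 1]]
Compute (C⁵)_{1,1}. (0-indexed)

C = I + N where N = [[0, −4], [0, 0]] is strictly upper-triangular, so N² = 0.
(I + N)⁵ = I + 5·N = [[1, −20], [0, 1]].

1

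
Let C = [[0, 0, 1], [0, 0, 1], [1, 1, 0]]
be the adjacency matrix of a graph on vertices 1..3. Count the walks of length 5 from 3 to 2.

The number of length-5 walks from vertex 3 to vertex 2 is entry (3,2) of C⁵, where C is the adjacency matrix.
C² = [[1, 1, 0], [1, 1, 0], [0, 0, 2]]
C³ = [[0, 0, 2], [0, 0, 2], [2, 2, 0]]
C⁴ = [[2, 2, 0], [2, 2, 0], [0, 0, 4]]
C⁵ = [[0, 0, 4], [0, 0, 4], [4, 4, 0]]

4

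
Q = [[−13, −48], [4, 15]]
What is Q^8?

tr Q = 2 and det Q = −3, so the characteristic polynomial is λ² − (2)λ + (−3) with roots 3 and −1.
Eigenvectors give P = [[3, −4], [−1, 1]] with P⁻¹ = [[−1, −4], [−1, −3]], and Q = P·diag(3, −1)·P⁻¹.
Then Q^8 = P·diag(6561, 1)·P⁻¹ = [[19683, −4], [−6561, 1]] · [[−1, −4], [−1, −3]] = [[−19679, −78720], [6560, 26241]].

[[−19679, −78720], [6560, 26241]]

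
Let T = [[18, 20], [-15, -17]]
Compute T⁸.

tr T = 1 and det T = -6, so the characteristic polynomial is λ² − (1)λ + (-6) with roots -2 and 3.
Eigenvectors give P = [[-1, 4], [1, -3]] with P⁻¹ = [[3, 4], [1, 1]], and T = P·diag(-2, 3)·P⁻¹.
Then T⁸ = P·diag(256, 6561)·P⁻¹ = [[-256, 26244], [256, -19683]] · [[3, 4], [1, 1]] = [[25476, 25220], [-18915, -18659]].

[[25476, 25220], [-18915, -18659]]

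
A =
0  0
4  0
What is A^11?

[[0, 0], [0, 0]]

A is strictly triangular, hence nilpotent: A^2 = 0, so A^11 = 0.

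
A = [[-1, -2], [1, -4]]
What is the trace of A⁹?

-20195

tr A = -5 and det A = 6, so the characteristic polynomial is λ² − (-5)λ + (6) with roots -2 and -3.
Eigenvectors give P = [[2, 1], [1, 1]] with P⁻¹ = [[1, -1], [-1, 2]], and A = P·diag(-2, -3)·P⁻¹.
Then A⁹ = P·diag(-512, -19683)·P⁻¹ = [[-1024, -19683], [-512, -19683]] · [[1, -1], [-1, 2]] = [[18659, -38342], [19171, -38854]].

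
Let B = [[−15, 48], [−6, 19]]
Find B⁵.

[[−1935, 5808], [−726, 2179]]

tr B = 4 and det B = 3, so the characteristic polynomial is λ² − (4)λ + (3) with roots 3 and 1.
Eigenvectors give P = [[−8, −3], [−3, −1]] with P⁻¹ = [[1, −3], [−3, 8]], and B = P·diag(3, 1)·P⁻¹.
Then B⁵ = P·diag(243, 1)·P⁻¹ = [[−1944, −3], [−729, −1]] · [[1, −3], [−3, 8]] = [[−1935, 5808], [−726, 2179]].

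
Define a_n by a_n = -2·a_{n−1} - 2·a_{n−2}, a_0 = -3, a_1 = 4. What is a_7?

With companion matrix M = [[-2, -2], [1, 0]], [a_n, a_{n−1}]ᵀ = M·[a_{n−1}, a_{n−2}]ᵀ, so [a_7, a_6]ᵀ = M⁶·[a_1, a_0]ᵀ.
M⁶ = [[-8, -16], [8, 8]], giving [a_7, a_6]ᵀ = [[16], [8]].

16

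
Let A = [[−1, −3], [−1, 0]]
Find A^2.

[[4, 3], [1, 3]]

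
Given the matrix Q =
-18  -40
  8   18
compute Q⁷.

[[-1152, -2560], [512, 1152]]

tr Q = 0 and det Q = -4, so the characteristic polynomial is λ² − (0)λ + (-4) with roots -2 and 2.
Eigenvectors give P = [[5, -2], [-2, 1]] with P⁻¹ = [[1, 2], [2, 5]], and Q = P·diag(-2, 2)·P⁻¹.
Then Q⁷ = P·diag(-128, 128)·P⁻¹ = [[-640, -256], [256, 128]] · [[1, 2], [2, 5]] = [[-1152, -2560], [512, 1152]].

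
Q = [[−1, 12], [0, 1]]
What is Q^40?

[[1, 0], [0, 1]]

Q² = I (check: tr Q = 0 and det Q = −1), so Q^40 = I since 40 is even.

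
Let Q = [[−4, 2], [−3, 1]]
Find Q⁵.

tr Q = −3 and det Q = 2, so the characteristic polynomial is λ² − (−3)λ + (2) with roots −1 and −2.
Eigenvectors give P = [[2, −1], [3, −1]] with P⁻¹ = [[−1, 1], [−3, 2]], and Q = P·diag(−1, −2)·P⁻¹.
Then Q⁵ = P·diag(−1, −32)·P⁻¹ = [[−2, 32], [−3, 32]] · [[−1, 1], [−3, 2]] = [[−94, 62], [−93, 61]].

[[−94, 62], [−93, 61]]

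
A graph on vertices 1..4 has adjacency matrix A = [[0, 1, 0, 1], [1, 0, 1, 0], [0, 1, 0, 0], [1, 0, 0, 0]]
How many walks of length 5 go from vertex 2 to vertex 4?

The number of length-5 walks from vertex 2 to vertex 4 is entry (2,4) of A^5, where A is the adjacency matrix.
A^2 = [[2, 0, 1, 0], [0, 2, 0, 1], [1, 0, 1, 0], [0, 1, 0, 1]]
A^3 = [[0, 3, 0, 2], [3, 0, 2, 0], [0, 2, 0, 1], [2, 0, 1, 0]]
A^4 = [[5, 0, 3, 0], [0, 5, 0, 3], [3, 0, 2, 0], [0, 3, 0, 2]]
A^5 = [[0, 8, 0, 5], [8, 0, 5, 0], [0, 5, 0, 3], [5, 0, 3, 0]]

0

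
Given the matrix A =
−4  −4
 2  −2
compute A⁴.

A² = [[8, 24], [−12, −4]]
A³ = [[16, −80], [40, 56]]
A⁴ = [[−224, 96], [−48, −272]]

[[−224, 96], [−48, −272]]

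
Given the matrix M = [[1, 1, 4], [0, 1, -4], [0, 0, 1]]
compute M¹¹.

[[1, 11, -176], [0, 1, -44], [0, 0, 1]]

M = I + N where N = [[0, 1, 4], [0, 0, -4], [0, 0, 0]] is strictly upper-triangular, so N³ = 0.
(I + N)¹¹ = I + 11·N + 55·N² = [[1, 11, -176], [0, 1, -44], [0, 0, 1]].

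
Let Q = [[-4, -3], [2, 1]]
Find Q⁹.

[[-1534, -1533], [1022, 1021]]

tr Q = -3 and det Q = 2, so the characteristic polynomial is λ² − (-3)λ + (2) with roots -1 and -2.
Eigenvectors give P = [[-1, 3], [1, -2]] with P⁻¹ = [[2, 3], [1, 1]], and Q = P·diag(-1, -2)·P⁻¹.
Then Q⁹ = P·diag(-1, -512)·P⁻¹ = [[1, -1536], [-1, 1024]] · [[2, 3], [1, 1]] = [[-1534, -1533], [1022, 1021]].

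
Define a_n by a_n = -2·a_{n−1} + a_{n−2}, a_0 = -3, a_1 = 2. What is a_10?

-7711

With companion matrix A = [[-2, 1], [1, 0]], [a_n, a_{n−1}]ᵀ = A·[a_{n−1}, a_{n−2}]ᵀ, so [a_10, a_9]ᵀ = A^9·[a_1, a_0]ᵀ.
A^9 = [[-2378, 985], [985, -408]], giving [a_10, a_9]ᵀ = [[-7711], [3194]].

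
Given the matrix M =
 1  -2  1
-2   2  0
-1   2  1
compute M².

[[4, -4, 2], [-6, 8, -2], [-6, 8, 0]]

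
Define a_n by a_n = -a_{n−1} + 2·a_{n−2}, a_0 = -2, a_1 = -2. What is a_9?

With companion matrix T = [[-1, 2], [1, 0]], [a_n, a_{n−1}]ᵀ = T·[a_{n−1}, a_{n−2}]ᵀ, so [a_9, a_8]ᵀ = T⁸·[a_1, a_0]ᵀ.
T⁸ = [[171, -170], [-85, 86]], giving [a_9, a_8]ᵀ = [[-2], [-2]].

-2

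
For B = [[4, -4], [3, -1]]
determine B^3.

B^2 = [[4, -12], [9, -11]]
B^3 = [[-20, -4], [3, -25]]

[[-20, -4], [3, -25]]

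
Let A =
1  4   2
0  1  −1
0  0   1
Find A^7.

A = I + N where N = [[0, 4, 2], [0, 0, −1], [0, 0, 0]] is strictly upper-triangular, so N^3 = 0.
(I + N)^7 = I + 7·N + 21·N^2 = [[1, 28, −70], [0, 1, −7], [0, 0, 1]].

[[1, 28, −70], [0, 1, −7], [0, 0, 1]]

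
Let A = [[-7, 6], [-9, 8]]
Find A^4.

[[-29, 30], [-45, 46]]

tr A = 1 and det A = -2, so the characteristic polynomial is λ² − (1)λ + (-2) with roots 2 and -1.
Eigenvectors give P = [[-2, 1], [-3, 1]] with P⁻¹ = [[1, -1], [3, -2]], and A = P·diag(2, -1)·P⁻¹.
Then A^4 = P·diag(16, 1)·P⁻¹ = [[-32, 1], [-48, 1]] · [[1, -1], [3, -2]] = [[-29, 30], [-45, 46]].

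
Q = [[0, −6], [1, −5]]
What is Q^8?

tr Q = −5 and det Q = 6, so the characteristic polynomial is λ² − (−5)λ + (6) with roots −3 and −2.
Eigenvectors give P = [[2, −3], [1, −1]] with P⁻¹ = [[−1, 3], [−1, 2]], and Q = P·diag(−3, −2)·P⁻¹.
Then Q^8 = P·diag(6561, 256)·P⁻¹ = [[13122, −768], [6561, −256]] · [[−1, 3], [−1, 2]] = [[−12354, 37830], [−6305, 19171]].

[[−12354, 37830], [−6305, 19171]]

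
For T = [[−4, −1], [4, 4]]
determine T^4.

[[144, 0], [0, 144]]

T^2 = [[12, 0], [0, 12]]
T^3 = [[−48, −12], [48, 48]]
T^4 = [[144, 0], [0, 144]]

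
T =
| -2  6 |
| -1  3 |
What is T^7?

T² = T (a projection; rank 1, trace 1), so T^7 = T.

[[-2, 6], [-1, 3]]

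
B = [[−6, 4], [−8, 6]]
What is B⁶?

tr B = 0 and det B = −4, so the characteristic polynomial is λ² − (0)λ + (−4) with roots 2 and −2.
Eigenvectors give P = [[−1, 1], [−2, 1]] with P⁻¹ = [[1, −1], [2, −1]], and B = P·diag(2, −2)·P⁻¹.
Then B⁶ = P·diag(64, 64)·P⁻¹ = [[−64, 64], [−128, 64]] · [[1, −1], [2, −1]] = [[64, 0], [0, 64]].

[[64, 0], [0, 64]]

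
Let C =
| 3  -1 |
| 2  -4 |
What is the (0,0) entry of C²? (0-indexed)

7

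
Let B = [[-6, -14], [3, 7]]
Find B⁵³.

B² = B (a projection; rank 1, trace 1), so B⁵³ = B.

[[-6, -14], [3, 7]]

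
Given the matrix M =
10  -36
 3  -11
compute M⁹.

[[1540, -6156], [513, -2051]]

tr M = -1 and det M = -2, so the characteristic polynomial is λ² − (-1)λ + (-2) with roots 1 and -2.
Eigenvectors give P = [[-4, -3], [-1, -1]] with P⁻¹ = [[-1, 3], [1, -4]], and M = P·diag(1, -2)·P⁻¹.
Then M⁹ = P·diag(1, -512)·P⁻¹ = [[-4, 1536], [-1, 512]] · [[-1, 3], [1, -4]] = [[1540, -6156], [513, -2051]].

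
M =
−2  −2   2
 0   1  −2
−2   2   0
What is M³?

[[0, 6, −12], [−4, −15, 14], [8, −18, −4]]

M² = [[0, 6, 0], [4, −3, −2], [4, 6, −8]]
M³ = [[0, 6, −12], [−4, −15, 14], [8, −18, −4]]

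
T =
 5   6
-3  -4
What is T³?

tr T = 1 and det T = -2, so the characteristic polynomial is λ² − (1)λ + (-2) with roots -1 and 2.
Eigenvectors give P = [[-1, 2], [1, -1]] with P⁻¹ = [[1, 2], [1, 1]], and T = P·diag(-1, 2)·P⁻¹.
Then T³ = P·diag(-1, 8)·P⁻¹ = [[1, 16], [-1, -8]] · [[1, 2], [1, 1]] = [[17, 18], [-9, -10]].

[[17, 18], [-9, -10]]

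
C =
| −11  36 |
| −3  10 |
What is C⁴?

[[61, −180], [15, −44]]

tr C = −1 and det C = −2, so the characteristic polynomial is λ² − (−1)λ + (−2) with roots −2 and 1.
Eigenvectors give P = [[−4, 3], [−1, 1]] with P⁻¹ = [[−1, 3], [−1, 4]], and C = P·diag(−2, 1)·P⁻¹.
Then C⁴ = P·diag(16, 1)·P⁻¹ = [[−64, 3], [−16, 1]] · [[−1, 3], [−1, 4]] = [[61, −180], [15, −44]].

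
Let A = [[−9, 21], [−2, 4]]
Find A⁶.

tr A = −5 and det A = 6, so the characteristic polynomial is λ² − (−5)λ + (6) with roots −3 and −2.
Eigenvectors give P = [[−7, 3], [−2, 1]] with P⁻¹ = [[−1, 3], [−2, 7]], and A = P·diag(−3, −2)·P⁻¹.
Then A⁶ = P·diag(729, 64)·P⁻¹ = [[−5103, 192], [−1458, 64]] · [[−1, 3], [−2, 7]] = [[4719, −13965], [1330, −3926]].

[[4719, −13965], [1330, −3926]]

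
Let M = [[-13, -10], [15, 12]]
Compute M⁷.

tr M = -1 and det M = -6, so the characteristic polynomial is λ² − (-1)λ + (-6) with roots -3 and 2.
Eigenvectors give P = [[-1, -2], [1, 3]] with P⁻¹ = [[-3, -2], [1, 1]], and M = P·diag(-3, 2)·P⁻¹.
Then M⁷ = P·diag(-2187, 128)·P⁻¹ = [[2187, -256], [-2187, 384]] · [[-3, -2], [1, 1]] = [[-6817, -4630], [6945, 4758]].

[[-6817, -4630], [6945, 4758]]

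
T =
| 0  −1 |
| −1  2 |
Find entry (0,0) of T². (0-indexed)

1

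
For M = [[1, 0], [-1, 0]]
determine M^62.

[[1, 0], [-1, 0]]

M² = M (a projection; rank 1, trace 1), so M^62 = M.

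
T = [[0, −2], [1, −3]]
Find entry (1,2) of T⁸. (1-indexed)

510

tr T = −3 and det T = 2, so the characteristic polynomial is λ² − (−3)λ + (2) with roots −2 and −1.
Eigenvectors give P = [[−1, −2], [−1, −1]] with P⁻¹ = [[1, −2], [−1, 1]], and T = P·diag(−2, −1)·P⁻¹.
Then T⁸ = P·diag(256, 1)·P⁻¹ = [[−256, −2], [−256, −1]] · [[1, −2], [−1, 1]] = [[−254, 510], [−255, 511]].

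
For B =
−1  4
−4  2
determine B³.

B² = [[−15, 4], [−4, −12]]
B³ = [[−1, −52], [52, −40]]

[[−1, −52], [52, −40]]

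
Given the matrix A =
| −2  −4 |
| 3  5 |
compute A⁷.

[[−380, −508], [381, 509]]

tr A = 3 and det A = 2, so the characteristic polynomial is λ² − (3)λ + (2) with roots 2 and 1.
Eigenvectors give P = [[1, 4], [−1, −3]] with P⁻¹ = [[−3, −4], [1, 1]], and A = P·diag(2, 1)·P⁻¹.
Then A⁷ = P·diag(128, 1)·P⁻¹ = [[128, 4], [−128, −3]] · [[−3, −4], [1, 1]] = [[−380, −508], [381, 509]].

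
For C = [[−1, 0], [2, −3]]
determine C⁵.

[[−1, 0], [242, −243]]

tr C = −4 and det C = 3, so the characteristic polynomial is λ² − (−4)λ + (3) with roots −3 and −1.
Eigenvectors give P = [[0, −1], [−1, −1]] with P⁻¹ = [[1, −1], [−1, 0]], and C = P·diag(−3, −1)·P⁻¹.
Then C⁵ = P·diag(−243, −1)·P⁻¹ = [[0, 1], [243, 1]] · [[1, −1], [−1, 0]] = [[−1, 0], [242, −243]].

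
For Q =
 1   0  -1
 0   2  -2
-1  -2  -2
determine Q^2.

[[2, 2, 1], [2, 8, 0], [1, 0, 9]]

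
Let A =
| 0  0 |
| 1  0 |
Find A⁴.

A is strictly triangular, hence nilpotent: A² = 0, so A⁴ = 0.

[[0, 0], [0, 0]]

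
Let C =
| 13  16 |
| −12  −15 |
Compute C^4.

[[−239, −320], [240, 321]]

tr C = −2 and det C = −3, so the characteristic polynomial is λ² − (−2)λ + (−3) with roots 1 and −3.
Eigenvectors give P = [[−4, 1], [3, −1]] with P⁻¹ = [[−1, −1], [−3, −4]], and C = P·diag(1, −3)·P⁻¹.
Then C^4 = P·diag(1, 81)·P⁻¹ = [[−4, 81], [3, −81]] · [[−1, −1], [−3, −4]] = [[−239, −320], [240, 321]].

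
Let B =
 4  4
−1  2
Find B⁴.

[[0, 288], [−72, −144]]

B² = [[12, 24], [−6, 0]]
B³ = [[24, 96], [−24, −24]]
B⁴ = [[0, 288], [−72, −144]]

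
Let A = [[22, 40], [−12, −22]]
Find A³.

[[88, 160], [−48, −88]]

tr A = 0 and det A = −4, so the characteristic polynomial is λ² − (0)λ + (−4) with roots 2 and −2.
Eigenvectors give P = [[−2, −5], [1, 3]] with P⁻¹ = [[−3, −5], [1, 2]], and A = P·diag(2, −2)·P⁻¹.
Then A³ = P·diag(8, −8)·P⁻¹ = [[−16, 40], [8, −24]] · [[−3, −5], [1, 2]] = [[88, 160], [−48, −88]].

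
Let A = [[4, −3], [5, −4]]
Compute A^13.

[[4, −3], [5, −4]]

A² = I (check: tr A = 0 and det A = −1), so A^13 = A since 13 is odd.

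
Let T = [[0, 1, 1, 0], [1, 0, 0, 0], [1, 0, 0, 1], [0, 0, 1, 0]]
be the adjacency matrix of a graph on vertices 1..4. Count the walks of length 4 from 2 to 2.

2

The number of length-4 walks from vertex 2 to vertex 2 is entry (2,2) of T⁴, where T is the adjacency matrix.
T² = [[2, 0, 0, 1], [0, 1, 1, 0], [0, 1, 2, 0], [1, 0, 0, 1]]
T³ = [[0, 2, 3, 0], [2, 0, 0, 1], [3, 0, 0, 2], [0, 1, 2, 0]]
T⁴ = [[5, 0, 0, 3], [0, 2, 3, 0], [0, 3, 5, 0], [3, 0, 0, 2]]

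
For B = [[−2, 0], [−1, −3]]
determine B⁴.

[[16, 0], [65, 81]]

tr B = −5 and det B = 6, so the characteristic polynomial is λ² − (−5)λ + (6) with roots −3 and −2.
Eigenvectors give P = [[0, −1], [1, 1]] with P⁻¹ = [[1, 1], [−1, 0]], and B = P·diag(−3, −2)·P⁻¹.
Then B⁴ = P·diag(81, 16)·P⁻¹ = [[0, −16], [81, 16]] · [[1, 1], [−1, 0]] = [[16, 0], [65, 81]].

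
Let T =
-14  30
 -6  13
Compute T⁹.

[[-2564, 5130], [-1026, 2053]]

tr T = -1 and det T = -2, so the characteristic polynomial is λ² − (-1)λ + (-2) with roots -2 and 1.
Eigenvectors give P = [[5, -2], [2, -1]] with P⁻¹ = [[1, -2], [2, -5]], and T = P·diag(-2, 1)·P⁻¹.
Then T⁹ = P·diag(-512, 1)·P⁻¹ = [[-2560, -2], [-1024, -1]] · [[1, -2], [2, -5]] = [[-2564, 5130], [-1026, 2053]].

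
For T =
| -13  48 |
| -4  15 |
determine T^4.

tr T = 2 and det T = -3, so the characteristic polynomial is λ² − (2)λ + (-3) with roots -1 and 3.
Eigenvectors give P = [[4, 3], [1, 1]] with P⁻¹ = [[1, -3], [-1, 4]], and T = P·diag(-1, 3)·P⁻¹.
Then T^4 = P·diag(1, 81)·P⁻¹ = [[4, 243], [1, 81]] · [[1, -3], [-1, 4]] = [[-239, 960], [-80, 321]].

[[-239, 960], [-80, 321]]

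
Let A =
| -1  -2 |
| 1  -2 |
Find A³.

[[7, -10], [5, 2]]

A² = [[-1, 6], [-3, 2]]
A³ = [[7, -10], [5, 2]]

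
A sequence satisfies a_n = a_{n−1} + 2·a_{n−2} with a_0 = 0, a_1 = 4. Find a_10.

1364

With companion matrix T = [[1, 2], [1, 0]], [a_n, a_{n−1}]ᵀ = T·[a_{n−1}, a_{n−2}]ᵀ, so [a_10, a_9]ᵀ = T⁹·[a_1, a_0]ᵀ.
T⁹ = [[341, 342], [171, 170]], giving [a_10, a_9]ᵀ = [[1364], [684]].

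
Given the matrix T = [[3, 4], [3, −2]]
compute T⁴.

T² = [[21, 4], [3, 16]]
T³ = [[75, 76], [57, −20]]
T⁴ = [[453, 148], [111, 268]]

[[453, 148], [111, 268]]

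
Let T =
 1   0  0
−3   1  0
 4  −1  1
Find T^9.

T = I + N where N = [[0, 0, 0], [−3, 0, 0], [4, −1, 0]] is strictly lower-triangular, so N^3 = 0.
(I + N)^9 = I + 9·N + 36·N^2 = [[1, 0, 0], [−27, 1, 0], [144, −9, 1]].

[[1, 0, 0], [−27, 1, 0], [144, −9, 1]]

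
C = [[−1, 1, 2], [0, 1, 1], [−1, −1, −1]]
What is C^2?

[[−1, −2, −3], [−1, 0, 0], [2, −1, −2]]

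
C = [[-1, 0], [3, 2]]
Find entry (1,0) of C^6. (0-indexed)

63

tr C = 1 and det C = -2, so the characteristic polynomial is λ² − (1)λ + (-2) with roots -1 and 2.
Eigenvectors give P = [[1, 0], [-1, -1]] with P⁻¹ = [[1, 0], [-1, -1]], and C = P·diag(-1, 2)·P⁻¹.
Then C^6 = P·diag(1, 64)·P⁻¹ = [[1, 0], [-1, -64]] · [[1, 0], [-1, -1]] = [[1, 0], [63, 64]].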